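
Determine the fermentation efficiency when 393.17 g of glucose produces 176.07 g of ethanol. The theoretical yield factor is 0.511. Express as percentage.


Fermentation efficiency = (actual / (0.511 * glucose)) * 100
= (176.07 / (0.511 * 393.17)) * 100
= 87.6363%

87.6363%


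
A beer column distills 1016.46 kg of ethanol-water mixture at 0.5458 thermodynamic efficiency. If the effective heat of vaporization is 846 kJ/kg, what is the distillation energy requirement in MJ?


E = m * 846 / (eta * 1000)
= 1016.46 * 846 / (0.5458 * 1000)
= 1575.5316 MJ

1575.5316 MJ


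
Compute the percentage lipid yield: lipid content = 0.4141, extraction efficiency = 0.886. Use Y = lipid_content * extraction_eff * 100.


Y = lipid_content * extraction_eff * 100
= 0.4141 * 0.886 * 100
= 36.6893%

36.6893%


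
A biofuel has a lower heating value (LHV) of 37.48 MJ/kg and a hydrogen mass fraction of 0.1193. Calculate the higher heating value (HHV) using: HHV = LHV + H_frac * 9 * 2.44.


HHV = LHV + H_frac * 9 * 2.44
= 37.48 + 0.1193 * 9 * 2.44
= 40.0998 MJ/kg

40.0998 MJ/kg


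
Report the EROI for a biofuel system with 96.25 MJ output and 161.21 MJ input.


EROI = E_out / E_in
= 96.25 / 161.21
= 0.5970

0.5970


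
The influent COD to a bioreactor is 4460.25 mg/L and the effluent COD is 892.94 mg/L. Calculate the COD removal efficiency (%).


eta = (COD_in - COD_out) / COD_in * 100
= (4460.25 - 892.94) / 4460.25 * 100
= 79.9800%

79.9800%


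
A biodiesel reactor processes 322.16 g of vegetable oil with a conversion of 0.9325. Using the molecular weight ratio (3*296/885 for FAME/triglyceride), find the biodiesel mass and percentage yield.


m_FAME = oil * conv * (3 * 296 / 885) = oil * conv * (888/885)
= 322.16 * 0.9325 * 888 / 885
= 301.4326 g
Y = m_FAME / oil * 100 = conv * (888/885) * 100
= 0.9325 * 888 / 885 * 100
= 93.57%

301.4326 g FAME; Y = 93.57%


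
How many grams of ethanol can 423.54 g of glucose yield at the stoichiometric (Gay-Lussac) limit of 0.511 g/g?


Theoretical ethanol yield: m_EtOH = 0.511 * m_glucose
m_EtOH = 0.511 * 423.54 = 216.4289 g

216.4289 g


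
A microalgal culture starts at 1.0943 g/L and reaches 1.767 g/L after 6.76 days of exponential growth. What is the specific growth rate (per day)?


mu = ln(X2/X1) / dt
= ln(1.767/1.0943) / 6.76
= 0.0709 per day

0.0709 per day


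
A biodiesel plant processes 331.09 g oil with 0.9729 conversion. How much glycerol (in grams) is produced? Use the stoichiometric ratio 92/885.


glycerol = oil * conv * (92/885)
= 331.09 * 0.9729 * 92 / 885
= 33.4857 g

33.4857 g


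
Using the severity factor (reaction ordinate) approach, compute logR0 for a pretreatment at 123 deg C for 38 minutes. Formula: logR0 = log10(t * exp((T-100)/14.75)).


logR0 = log10(t * exp((T - 100) / 14.75))
= log10(38 * exp((123 - 100) / 14.75))
= 2.2570

2.2570


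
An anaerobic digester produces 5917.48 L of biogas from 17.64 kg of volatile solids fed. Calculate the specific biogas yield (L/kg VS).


Y = V / VS
= 5917.48 / 17.64
= 335.4580 L/kg VS

335.4580 L/kg VS


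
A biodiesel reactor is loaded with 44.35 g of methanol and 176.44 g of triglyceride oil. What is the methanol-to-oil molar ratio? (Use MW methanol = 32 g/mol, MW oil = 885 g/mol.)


Molar ratio = n_MeOH / n_oil = (MeOH/32) / (oil/885) = (MeOH * 885) / (32 * oil)
= (44.35 * 885) / (32 * 176.44)
= 6.9517

6.9517


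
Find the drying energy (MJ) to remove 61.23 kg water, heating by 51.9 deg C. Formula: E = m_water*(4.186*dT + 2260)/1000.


E = m_water * (4.186 * dT + 2260) / 1000
= 61.23 * (4.186 * 51.9 + 2260) / 1000
= 151.6822 MJ

151.6822 MJ


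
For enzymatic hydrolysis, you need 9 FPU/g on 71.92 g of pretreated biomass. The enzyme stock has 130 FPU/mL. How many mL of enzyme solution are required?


V = dosage * m_sub / activity
V = 9 * 71.92 / 130
V = 4.9791 mL

4.9791 mL


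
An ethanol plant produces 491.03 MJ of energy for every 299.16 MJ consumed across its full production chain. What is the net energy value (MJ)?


NEV = E_out - E_in
= 491.03 - 299.16
= 191.8700 MJ

191.8700 MJ


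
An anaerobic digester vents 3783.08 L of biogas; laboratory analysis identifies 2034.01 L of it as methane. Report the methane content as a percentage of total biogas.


CH4% = V_CH4 / V_total * 100
= 2034.01 / 3783.08 * 100
= 53.7660%

53.7660%


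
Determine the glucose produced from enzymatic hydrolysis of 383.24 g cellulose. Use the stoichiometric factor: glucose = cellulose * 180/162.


glucose = cellulose * 180/162
= 383.24 * 180/162
= 425.8222 g

425.8222 g


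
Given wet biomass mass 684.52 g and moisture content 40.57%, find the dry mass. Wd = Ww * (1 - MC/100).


Wd = Ww * (1 - MC/100)
= 684.52 * (1 - 40.57/100)
= 406.8102 g

406.8102 g


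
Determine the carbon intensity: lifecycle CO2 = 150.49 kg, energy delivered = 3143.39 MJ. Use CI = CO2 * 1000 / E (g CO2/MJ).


CI = CO2 * 1000 / E
= 150.49 * 1000 / 3143.39
= 47.8751 g CO2/MJ

47.8751 g CO2/MJ


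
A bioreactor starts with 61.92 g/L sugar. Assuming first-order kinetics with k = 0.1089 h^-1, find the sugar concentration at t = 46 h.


S = S0 * exp(-k * t)
S = 61.92 * exp(-0.1089 * 46)
S = 0.4133 g/L

0.4133 g/L


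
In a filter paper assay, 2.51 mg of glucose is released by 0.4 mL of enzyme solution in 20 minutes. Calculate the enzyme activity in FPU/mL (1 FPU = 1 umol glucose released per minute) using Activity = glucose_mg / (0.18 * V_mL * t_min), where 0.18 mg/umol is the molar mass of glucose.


Activity = glucose_mg / (0.18 mg/umol * V_mL * t_min)
= 2.51 / (0.18 * 0.4 * 20)
= 1.7431 FPU/mL

1.7431 FPU/mL


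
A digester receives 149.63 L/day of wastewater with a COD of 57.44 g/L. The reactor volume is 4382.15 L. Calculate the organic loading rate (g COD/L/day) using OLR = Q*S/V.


OLR = Q * S / V
= 149.63 * 57.44 / 4382.15
= 1.9613 g/L/day

1.9613 g/L/day


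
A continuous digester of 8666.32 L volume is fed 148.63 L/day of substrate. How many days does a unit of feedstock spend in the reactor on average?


HRT = V / Q
= 8666.32 / 148.63
= 58.3080 days

58.3080 days


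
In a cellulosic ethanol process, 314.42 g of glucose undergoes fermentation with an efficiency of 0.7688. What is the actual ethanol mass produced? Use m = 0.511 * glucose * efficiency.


Actual ethanol: m = 0.511 * 314.42 * 0.7688
m = 123.5220 g

123.5220 g


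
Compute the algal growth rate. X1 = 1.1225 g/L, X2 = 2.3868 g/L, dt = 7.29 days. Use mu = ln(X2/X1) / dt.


mu = ln(X2/X1) / dt
= ln(2.3868/1.1225) / 7.29
= 0.1035 per day

0.1035 per day


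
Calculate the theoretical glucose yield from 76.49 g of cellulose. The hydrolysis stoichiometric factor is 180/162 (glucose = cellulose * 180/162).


glucose = cellulose * 180/162
= 76.49 * 180/162
= 84.9889 g

84.9889 g


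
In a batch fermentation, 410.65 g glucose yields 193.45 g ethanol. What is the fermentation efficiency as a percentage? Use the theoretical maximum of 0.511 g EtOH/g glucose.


Fermentation efficiency = (actual / (0.511 * glucose)) * 100
= (193.45 / (0.511 * 410.65)) * 100
= 92.1883%

92.1883%


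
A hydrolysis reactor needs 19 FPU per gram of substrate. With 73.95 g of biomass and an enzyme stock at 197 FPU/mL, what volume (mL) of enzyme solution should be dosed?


V = dosage * m_sub / activity
V = 19 * 73.95 / 197
V = 7.1322 mL

7.1322 mL


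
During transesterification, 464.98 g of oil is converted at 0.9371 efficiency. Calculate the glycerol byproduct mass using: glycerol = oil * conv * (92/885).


glycerol = oil * conv * (92/885)
= 464.98 * 0.9371 * 92 / 885
= 45.2965 g

45.2965 g


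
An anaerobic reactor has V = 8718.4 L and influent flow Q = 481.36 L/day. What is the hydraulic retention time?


HRT = V / Q
= 8718.4 / 481.36
= 18.1120 days

18.1120 days


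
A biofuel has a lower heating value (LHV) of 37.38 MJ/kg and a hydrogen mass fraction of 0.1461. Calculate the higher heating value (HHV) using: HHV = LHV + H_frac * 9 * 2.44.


HHV = LHV + H_frac * 9 * 2.44
= 37.38 + 0.1461 * 9 * 2.44
= 40.5884 MJ/kg

40.5884 MJ/kg


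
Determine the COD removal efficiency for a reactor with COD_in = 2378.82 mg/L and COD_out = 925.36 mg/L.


eta = (COD_in - COD_out) / COD_in * 100
= (2378.82 - 925.36) / 2378.82 * 100
= 61.1000%

61.1000%


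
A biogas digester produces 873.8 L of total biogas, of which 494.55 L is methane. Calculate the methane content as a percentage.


CH4% = V_CH4 / V_total * 100
= 494.55 / 873.8 * 100
= 56.5976%

56.5976%


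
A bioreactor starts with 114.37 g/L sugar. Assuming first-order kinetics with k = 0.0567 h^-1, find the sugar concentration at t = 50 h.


S = S0 * exp(-k * t)
S = 114.37 * exp(-0.0567 * 50)
S = 6.7156 g/L

6.7156 g/L


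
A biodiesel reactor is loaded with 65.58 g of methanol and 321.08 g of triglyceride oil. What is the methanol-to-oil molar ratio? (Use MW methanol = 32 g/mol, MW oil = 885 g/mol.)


Molar ratio = n_MeOH / n_oil = (MeOH/32) / (oil/885) = (MeOH * 885) / (32 * oil)
= (65.58 * 885) / (32 * 321.08)
= 5.6487

5.6487


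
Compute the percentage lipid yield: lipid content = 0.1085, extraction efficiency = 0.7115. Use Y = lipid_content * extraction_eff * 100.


Y = lipid_content * extraction_eff * 100
= 0.1085 * 0.7115 * 100
= 7.7198%

7.7198%


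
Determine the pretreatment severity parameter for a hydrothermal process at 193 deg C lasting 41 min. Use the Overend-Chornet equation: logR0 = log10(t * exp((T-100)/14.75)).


logR0 = log10(t * exp((T - 100) / 14.75))
= log10(41 * exp((193 - 100) / 14.75))
= 4.3510

4.3510


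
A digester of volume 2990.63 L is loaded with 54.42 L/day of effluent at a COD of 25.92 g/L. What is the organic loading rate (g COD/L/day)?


OLR = Q * S / V
= 54.42 * 25.92 / 2990.63
= 0.4717 g/L/day

0.4717 g/L/day


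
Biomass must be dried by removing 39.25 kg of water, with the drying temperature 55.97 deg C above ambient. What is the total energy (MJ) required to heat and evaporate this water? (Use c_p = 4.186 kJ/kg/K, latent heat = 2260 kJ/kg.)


E = m_water * (4.186 * dT + 2260) / 1000
= 39.25 * (4.186 * 55.97 + 2260) / 1000
= 97.9009 MJ

97.9009 MJ


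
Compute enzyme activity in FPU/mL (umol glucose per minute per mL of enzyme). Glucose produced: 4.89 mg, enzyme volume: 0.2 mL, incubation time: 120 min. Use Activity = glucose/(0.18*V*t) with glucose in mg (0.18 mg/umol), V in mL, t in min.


Activity = glucose_mg / (0.18 mg/umol * V_mL * t_min)
= 4.89 / (0.18 * 0.2 * 120)
= 1.1319 FPU/mL

1.1319 FPU/mL


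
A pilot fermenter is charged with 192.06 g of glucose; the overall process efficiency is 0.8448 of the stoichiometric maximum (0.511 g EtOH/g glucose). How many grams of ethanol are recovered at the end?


Actual ethanol: m = 0.511 * 192.06 * 0.8448
m = 82.9109 g

82.9109 g


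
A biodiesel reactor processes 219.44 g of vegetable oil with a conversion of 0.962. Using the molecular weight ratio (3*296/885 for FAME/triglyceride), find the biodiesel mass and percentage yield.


m_FAME = oil * conv * (3 * 296 / 885) = oil * conv * (888/885)
= 219.44 * 0.962 * 888 / 885
= 211.8169 g
Y = m_FAME / oil * 100 = conv * (888/885) * 100
= 0.962 * 888 / 885 * 100
= 96.53%

211.8169 g FAME; Y = 96.53%


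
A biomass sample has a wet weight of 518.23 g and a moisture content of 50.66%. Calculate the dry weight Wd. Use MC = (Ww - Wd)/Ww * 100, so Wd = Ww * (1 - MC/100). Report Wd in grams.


Wd = Ww * (1 - MC/100)
= 518.23 * (1 - 50.66/100)
= 255.6947 g

255.6947 g


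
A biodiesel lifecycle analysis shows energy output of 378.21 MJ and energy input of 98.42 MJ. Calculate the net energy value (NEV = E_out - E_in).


NEV = E_out - E_in
= 378.21 - 98.42
= 279.7900 MJ

279.7900 MJ


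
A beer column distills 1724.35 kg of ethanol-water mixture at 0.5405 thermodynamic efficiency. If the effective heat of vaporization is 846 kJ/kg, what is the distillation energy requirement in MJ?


E = m * 846 / (eta * 1000)
= 1724.35 * 846 / (0.5405 * 1000)
= 2698.9826 MJ

2698.9826 MJ


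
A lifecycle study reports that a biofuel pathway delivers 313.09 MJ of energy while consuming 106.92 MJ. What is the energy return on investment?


EROI = E_out / E_in
= 313.09 / 106.92
= 2.9283

2.9283


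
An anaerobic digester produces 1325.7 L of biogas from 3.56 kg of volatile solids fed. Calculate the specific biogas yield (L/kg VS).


Y = V / VS
= 1325.7 / 3.56
= 372.3876 L/kg VS

372.3876 L/kg VS


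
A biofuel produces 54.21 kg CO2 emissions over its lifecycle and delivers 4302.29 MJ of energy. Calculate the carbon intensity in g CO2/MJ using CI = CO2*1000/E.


CI = CO2 * 1000 / E
= 54.21 * 1000 / 4302.29
= 12.6003 g CO2/MJ

12.6003 g CO2/MJ


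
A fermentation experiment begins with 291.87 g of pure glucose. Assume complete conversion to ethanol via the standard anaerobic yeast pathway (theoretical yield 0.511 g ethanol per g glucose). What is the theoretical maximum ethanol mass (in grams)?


Theoretical ethanol yield: m_EtOH = 0.511 * m_glucose
m_EtOH = 0.511 * 291.87 = 149.1456 g

149.1456 g


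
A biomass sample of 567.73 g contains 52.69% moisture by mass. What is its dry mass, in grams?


Wd = Ww * (1 - MC/100)
= 567.73 * (1 - 52.69/100)
= 268.5931 g

268.5931 g


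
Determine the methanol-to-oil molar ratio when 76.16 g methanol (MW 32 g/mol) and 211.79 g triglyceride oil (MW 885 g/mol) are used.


Molar ratio = n_MeOH / n_oil = (MeOH/32) / (oil/885) = (MeOH * 885) / (32 * oil)
= (76.16 * 885) / (32 * 211.79)
= 9.9452

9.9452


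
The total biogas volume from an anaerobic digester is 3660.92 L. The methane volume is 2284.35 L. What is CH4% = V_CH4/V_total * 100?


CH4% = V_CH4 / V_total * 100
= 2284.35 / 3660.92 * 100
= 62.3982%

62.3982%


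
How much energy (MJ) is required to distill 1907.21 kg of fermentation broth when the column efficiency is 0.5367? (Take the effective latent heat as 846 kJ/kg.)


E = m * 846 / (eta * 1000)
= 1907.21 * 846 / (0.5367 * 1000)
= 3006.3344 MJ

3006.3344 MJ


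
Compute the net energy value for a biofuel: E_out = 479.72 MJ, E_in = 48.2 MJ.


NEV = E_out - E_in
= 479.72 - 48.2
= 431.5200 MJ

431.5200 MJ


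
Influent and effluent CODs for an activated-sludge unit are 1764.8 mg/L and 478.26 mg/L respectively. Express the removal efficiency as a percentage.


eta = (COD_in - COD_out) / COD_in * 100
= (1764.8 - 478.26) / 1764.8 * 100
= 72.9000%

72.9000%


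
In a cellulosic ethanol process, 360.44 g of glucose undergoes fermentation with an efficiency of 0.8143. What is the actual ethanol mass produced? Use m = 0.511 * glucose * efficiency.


Actual ethanol: m = 0.511 * 360.44 * 0.8143
m = 149.9817 g

149.9817 g


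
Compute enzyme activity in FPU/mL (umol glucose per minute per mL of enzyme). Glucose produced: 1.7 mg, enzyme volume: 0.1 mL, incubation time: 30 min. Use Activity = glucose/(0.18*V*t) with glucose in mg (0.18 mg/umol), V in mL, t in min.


Activity = glucose_mg / (0.18 mg/umol * V_mL * t_min)
= 1.7 / (0.18 * 0.1 * 30)
= 3.1481 FPU/mL

3.1481 FPU/mL


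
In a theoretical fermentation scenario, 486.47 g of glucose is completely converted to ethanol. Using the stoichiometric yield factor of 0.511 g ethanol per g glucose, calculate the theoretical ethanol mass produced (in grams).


Theoretical ethanol yield: m_EtOH = 0.511 * m_glucose
m_EtOH = 0.511 * 486.47 = 248.5862 g

248.5862 g


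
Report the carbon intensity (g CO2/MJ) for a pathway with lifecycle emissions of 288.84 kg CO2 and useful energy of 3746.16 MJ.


CI = CO2 * 1000 / E
= 288.84 * 1000 / 3746.16
= 77.1030 g CO2/MJ

77.1030 g CO2/MJ


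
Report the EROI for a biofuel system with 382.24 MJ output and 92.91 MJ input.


EROI = E_out / E_in
= 382.24 / 92.91
= 4.1141

4.1141


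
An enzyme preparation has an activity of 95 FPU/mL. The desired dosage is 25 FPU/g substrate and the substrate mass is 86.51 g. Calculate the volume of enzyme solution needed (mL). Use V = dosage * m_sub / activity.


V = dosage * m_sub / activity
V = 25 * 86.51 / 95
V = 22.7658 mL

22.7658 mL


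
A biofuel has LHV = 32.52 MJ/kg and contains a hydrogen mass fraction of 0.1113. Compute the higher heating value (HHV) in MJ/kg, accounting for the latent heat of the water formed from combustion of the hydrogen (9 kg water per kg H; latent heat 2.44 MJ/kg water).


HHV = LHV + H_frac * 9 * 2.44
= 32.52 + 0.1113 * 9 * 2.44
= 34.9641 MJ/kg

34.9641 MJ/kg


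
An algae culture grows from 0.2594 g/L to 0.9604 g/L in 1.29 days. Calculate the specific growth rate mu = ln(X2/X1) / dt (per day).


mu = ln(X2/X1) / dt
= ln(0.9604/0.2594) / 1.29
= 1.0147 per day

1.0147 per day


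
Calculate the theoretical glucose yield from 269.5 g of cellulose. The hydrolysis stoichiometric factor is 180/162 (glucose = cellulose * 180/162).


glucose = cellulose * 180/162
= 269.5 * 180/162
= 299.4444 g

299.4444 g


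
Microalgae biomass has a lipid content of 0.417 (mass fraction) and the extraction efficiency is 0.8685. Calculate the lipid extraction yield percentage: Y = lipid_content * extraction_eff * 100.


Y = lipid_content * extraction_eff * 100
= 0.417 * 0.8685 * 100
= 36.2165%

36.2165%


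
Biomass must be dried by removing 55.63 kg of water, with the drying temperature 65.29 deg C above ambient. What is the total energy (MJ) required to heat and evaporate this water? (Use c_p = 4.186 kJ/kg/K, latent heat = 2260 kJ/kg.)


E = m_water * (4.186 * dT + 2260) / 1000
= 55.63 * (4.186 * 65.29 + 2260) / 1000
= 140.9277 MJ

140.9277 MJ


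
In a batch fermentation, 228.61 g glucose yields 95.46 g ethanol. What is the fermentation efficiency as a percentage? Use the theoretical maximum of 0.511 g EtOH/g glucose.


Fermentation efficiency = (actual / (0.511 * glucose)) * 100
= (95.46 / (0.511 * 228.61)) * 100
= 81.7157%

81.7157%


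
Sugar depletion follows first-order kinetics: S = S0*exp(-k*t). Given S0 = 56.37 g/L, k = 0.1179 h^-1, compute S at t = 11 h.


S = S0 * exp(-k * t)
S = 56.37 * exp(-0.1179 * 11)
S = 15.4103 g/L

15.4103 g/L


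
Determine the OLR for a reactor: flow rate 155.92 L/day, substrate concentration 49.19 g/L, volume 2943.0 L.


OLR = Q * S / V
= 155.92 * 49.19 / 2943.0
= 2.6061 g/L/day

2.6061 g/L/day


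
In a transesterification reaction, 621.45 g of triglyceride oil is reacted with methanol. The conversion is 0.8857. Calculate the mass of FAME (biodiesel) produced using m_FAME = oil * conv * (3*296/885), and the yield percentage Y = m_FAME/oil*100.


m_FAME = oil * conv * (3 * 296 / 885) = oil * conv * (888/885)
= 621.45 * 0.8857 * 888 / 885
= 552.2841 g
Y = m_FAME / oil * 100 = conv * (888/885) * 100
= 0.8857 * 888 / 885 * 100
= 88.87%

552.2841 g FAME; Y = 88.87%


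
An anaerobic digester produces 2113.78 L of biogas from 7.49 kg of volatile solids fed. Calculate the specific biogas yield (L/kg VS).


Y = V / VS
= 2113.78 / 7.49
= 282.2136 L/kg VS

282.2136 L/kg VS


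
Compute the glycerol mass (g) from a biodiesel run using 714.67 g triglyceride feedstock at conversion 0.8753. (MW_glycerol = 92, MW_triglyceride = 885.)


glycerol = oil * conv * (92/885)
= 714.67 * 0.8753 * 92 / 885
= 65.0290 g

65.0290 g


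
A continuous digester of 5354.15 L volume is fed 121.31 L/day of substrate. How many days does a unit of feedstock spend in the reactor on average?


HRT = V / Q
= 5354.15 / 121.31
= 44.1361 days

44.1361 days


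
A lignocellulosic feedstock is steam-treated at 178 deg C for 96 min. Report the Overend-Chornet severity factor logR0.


logR0 = log10(t * exp((T - 100) / 14.75))
= log10(96 * exp((178 - 100) / 14.75))
= 4.2789

4.2789


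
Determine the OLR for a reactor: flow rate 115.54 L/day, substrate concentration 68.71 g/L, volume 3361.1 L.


OLR = Q * S / V
= 115.54 * 68.71 / 3361.1
= 2.3620 g/L/day

2.3620 g/L/day


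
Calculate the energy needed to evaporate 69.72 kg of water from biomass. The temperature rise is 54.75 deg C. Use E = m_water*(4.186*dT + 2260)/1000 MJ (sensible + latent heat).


E = m_water * (4.186 * dT + 2260) / 1000
= 69.72 * (4.186 * 54.75 + 2260) / 1000
= 173.5459 MJ

173.5459 MJ


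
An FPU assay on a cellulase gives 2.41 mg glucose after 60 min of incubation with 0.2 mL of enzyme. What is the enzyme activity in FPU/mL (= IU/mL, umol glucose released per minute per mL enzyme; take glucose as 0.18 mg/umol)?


Activity = glucose_mg / (0.18 mg/umol * V_mL * t_min)
= 2.41 / (0.18 * 0.2 * 60)
= 1.1157 FPU/mL

1.1157 FPU/mL


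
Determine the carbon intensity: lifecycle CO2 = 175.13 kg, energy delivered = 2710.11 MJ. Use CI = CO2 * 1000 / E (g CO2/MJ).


CI = CO2 * 1000 / E
= 175.13 * 1000 / 2710.11
= 64.6210 g CO2/MJ

64.6210 g CO2/MJ


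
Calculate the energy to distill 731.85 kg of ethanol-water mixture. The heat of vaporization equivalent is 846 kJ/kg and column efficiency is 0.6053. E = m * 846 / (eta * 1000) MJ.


E = m * 846 / (eta * 1000)
= 731.85 * 846 / (0.6053 * 1000)
= 1022.8731 MJ

1022.8731 MJ


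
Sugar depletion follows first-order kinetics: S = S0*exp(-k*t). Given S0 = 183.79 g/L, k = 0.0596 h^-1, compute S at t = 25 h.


S = S0 * exp(-k * t)
S = 183.79 * exp(-0.0596 * 25)
S = 41.4212 g/L

41.4212 g/L


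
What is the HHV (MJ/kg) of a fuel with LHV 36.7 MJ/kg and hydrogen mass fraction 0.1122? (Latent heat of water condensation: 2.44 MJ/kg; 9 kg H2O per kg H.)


HHV = LHV + H_frac * 9 * 2.44
= 36.7 + 0.1122 * 9 * 2.44
= 39.1639 MJ/kg

39.1639 MJ/kg


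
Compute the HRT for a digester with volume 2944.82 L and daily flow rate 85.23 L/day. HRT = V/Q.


HRT = V / Q
= 2944.82 / 85.23
= 34.5514 days

34.5514 days


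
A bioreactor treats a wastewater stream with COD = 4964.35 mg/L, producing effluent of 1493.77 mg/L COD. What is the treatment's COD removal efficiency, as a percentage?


eta = (COD_in - COD_out) / COD_in * 100
= (4964.35 - 1493.77) / 4964.35 * 100
= 69.9101%

69.9101%


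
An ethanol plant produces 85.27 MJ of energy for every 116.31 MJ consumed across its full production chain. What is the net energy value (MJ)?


NEV = E_out - E_in
= 85.27 - 116.31
= -31.0400 MJ

-31.0400 MJ


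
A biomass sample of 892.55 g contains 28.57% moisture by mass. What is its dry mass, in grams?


Wd = Ww * (1 - MC/100)
= 892.55 * (1 - 28.57/100)
= 637.5485 g

637.5485 g


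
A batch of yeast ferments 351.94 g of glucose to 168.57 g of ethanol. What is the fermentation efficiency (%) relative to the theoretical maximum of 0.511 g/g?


Fermentation efficiency = (actual / (0.511 * glucose)) * 100
= (168.57 / (0.511 * 351.94)) * 100
= 93.7326%

93.7326%


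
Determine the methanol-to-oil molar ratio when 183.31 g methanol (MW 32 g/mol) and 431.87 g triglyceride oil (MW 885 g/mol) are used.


Molar ratio = n_MeOH / n_oil = (MeOH/32) / (oil/885) = (MeOH * 885) / (32 * oil)
= (183.31 * 885) / (32 * 431.87)
= 11.7389

11.7389


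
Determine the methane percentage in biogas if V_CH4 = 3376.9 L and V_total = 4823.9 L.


CH4% = V_CH4 / V_total * 100
= 3376.9 / 4823.9 * 100
= 70.0035%

70.0035%


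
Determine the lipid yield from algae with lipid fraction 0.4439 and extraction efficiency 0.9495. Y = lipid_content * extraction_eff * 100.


Y = lipid_content * extraction_eff * 100
= 0.4439 * 0.9495 * 100
= 42.1483%

42.1483%


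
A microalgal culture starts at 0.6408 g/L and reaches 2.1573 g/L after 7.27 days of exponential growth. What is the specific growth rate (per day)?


mu = ln(X2/X1) / dt
= ln(2.1573/0.6408) / 7.27
= 0.1670 per day

0.1670 per day


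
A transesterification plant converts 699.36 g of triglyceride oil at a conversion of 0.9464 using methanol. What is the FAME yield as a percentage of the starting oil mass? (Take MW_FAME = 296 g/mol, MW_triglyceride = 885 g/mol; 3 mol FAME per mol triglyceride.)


m_FAME = oil * conv * (3 * 296 / 885) = oil * conv * (888/885)
= 699.36 * 0.9464 * 888 / 885
= 664.1179 g
Y = m_FAME / oil * 100 = conv * (888/885) * 100
= 0.9464 * 888 / 885 * 100
= 94.96%

94.96%


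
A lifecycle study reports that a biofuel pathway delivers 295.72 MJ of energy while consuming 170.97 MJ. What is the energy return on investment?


EROI = E_out / E_in
= 295.72 / 170.97
= 1.7297

1.7297


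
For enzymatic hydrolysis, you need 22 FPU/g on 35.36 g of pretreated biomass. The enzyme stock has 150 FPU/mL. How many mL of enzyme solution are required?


V = dosage * m_sub / activity
V = 22 * 35.36 / 150
V = 5.1861 mL

5.1861 mL


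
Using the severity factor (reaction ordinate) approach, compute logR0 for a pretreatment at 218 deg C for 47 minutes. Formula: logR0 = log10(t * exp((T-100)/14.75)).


logR0 = log10(t * exp((T - 100) / 14.75))
= log10(47 * exp((218 - 100) / 14.75))
= 5.1465

5.1465


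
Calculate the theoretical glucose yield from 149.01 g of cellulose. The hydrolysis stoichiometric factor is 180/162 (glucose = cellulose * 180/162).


glucose = cellulose * 180/162
= 149.01 * 180/162
= 165.5667 g

165.5667 g


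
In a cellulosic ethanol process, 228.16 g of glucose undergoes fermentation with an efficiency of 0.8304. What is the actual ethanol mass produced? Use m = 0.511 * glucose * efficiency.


Actual ethanol: m = 0.511 * 228.16 * 0.8304
m = 96.8161 g

96.8161 g


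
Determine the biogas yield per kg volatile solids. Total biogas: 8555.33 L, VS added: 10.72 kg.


Y = V / VS
= 8555.33 / 10.72
= 798.0718 L/kg VS

798.0718 L/kg VS


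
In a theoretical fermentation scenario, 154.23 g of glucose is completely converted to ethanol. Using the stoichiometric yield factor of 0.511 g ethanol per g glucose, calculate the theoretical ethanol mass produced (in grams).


Theoretical ethanol yield: m_EtOH = 0.511 * m_glucose
m_EtOH = 0.511 * 154.23 = 78.8115 g

78.8115 g


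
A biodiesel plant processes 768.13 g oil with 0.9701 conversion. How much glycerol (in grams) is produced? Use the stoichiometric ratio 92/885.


glycerol = oil * conv * (92/885)
= 768.13 * 0.9701 * 92 / 885
= 77.4633 g

77.4633 g


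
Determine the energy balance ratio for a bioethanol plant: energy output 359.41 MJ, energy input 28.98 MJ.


EROI = E_out / E_in
= 359.41 / 28.98
= 12.4020

12.4020


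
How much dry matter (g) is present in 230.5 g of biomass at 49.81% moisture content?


Wd = Ww * (1 - MC/100)
= 230.5 * (1 - 49.81/100)
= 115.6880 g

115.6880 g


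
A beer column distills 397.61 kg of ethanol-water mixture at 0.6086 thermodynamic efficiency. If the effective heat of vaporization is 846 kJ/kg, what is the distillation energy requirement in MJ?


E = m * 846 / (eta * 1000)
= 397.61 * 846 / (0.6086 * 1000)
= 552.7080 MJ

552.7080 MJ


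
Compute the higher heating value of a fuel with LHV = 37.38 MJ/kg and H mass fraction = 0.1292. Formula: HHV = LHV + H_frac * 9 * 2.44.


HHV = LHV + H_frac * 9 * 2.44
= 37.38 + 0.1292 * 9 * 2.44
= 40.2172 MJ/kg

40.2172 MJ/kg


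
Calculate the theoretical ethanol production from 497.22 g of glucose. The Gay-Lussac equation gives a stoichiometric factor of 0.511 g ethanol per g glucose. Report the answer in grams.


Theoretical ethanol yield: m_EtOH = 0.511 * m_glucose
m_EtOH = 0.511 * 497.22 = 254.0794 g

254.0794 g


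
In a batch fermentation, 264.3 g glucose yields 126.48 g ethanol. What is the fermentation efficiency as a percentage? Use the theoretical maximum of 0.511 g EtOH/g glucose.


Fermentation efficiency = (actual / (0.511 * glucose)) * 100
= (126.48 / (0.511 * 264.3)) * 100
= 93.6491%

93.6491%


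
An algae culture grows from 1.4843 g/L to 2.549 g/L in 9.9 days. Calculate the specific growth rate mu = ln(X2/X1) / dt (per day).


mu = ln(X2/X1) / dt
= ln(2.549/1.4843) / 9.9
= 0.0546 per day

0.0546 per day


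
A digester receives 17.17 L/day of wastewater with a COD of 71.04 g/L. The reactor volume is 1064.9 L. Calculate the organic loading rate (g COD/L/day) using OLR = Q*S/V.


OLR = Q * S / V
= 17.17 * 71.04 / 1064.9
= 1.1454 g/L/day

1.1454 g/L/day


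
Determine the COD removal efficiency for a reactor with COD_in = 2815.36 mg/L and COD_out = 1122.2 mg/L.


eta = (COD_in - COD_out) / COD_in * 100
= (2815.36 - 1122.2) / 2815.36 * 100
= 60.1401%

60.1401%


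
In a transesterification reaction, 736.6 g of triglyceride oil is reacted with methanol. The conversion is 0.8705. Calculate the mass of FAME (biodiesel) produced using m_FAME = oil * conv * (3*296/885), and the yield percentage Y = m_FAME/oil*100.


m_FAME = oil * conv * (3 * 296 / 885) = oil * conv * (888/885)
= 736.6 * 0.8705 * 888 / 885
= 643.3839 g
Y = m_FAME / oil * 100 = conv * (888/885) * 100
= 0.8705 * 888 / 885 * 100
= 87.35%

643.3839 g FAME; Y = 87.35%


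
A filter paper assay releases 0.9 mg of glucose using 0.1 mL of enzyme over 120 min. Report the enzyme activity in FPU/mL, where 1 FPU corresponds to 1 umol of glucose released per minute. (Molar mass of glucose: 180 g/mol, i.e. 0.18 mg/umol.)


Activity = glucose_mg / (0.18 mg/umol * V_mL * t_min)
= 0.9 / (0.18 * 0.1 * 120)
= 0.4167 FPU/mL

0.4167 FPU/mL


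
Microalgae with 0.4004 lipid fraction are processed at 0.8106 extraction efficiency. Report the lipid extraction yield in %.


Y = lipid_content * extraction_eff * 100
= 0.4004 * 0.8106 * 100
= 32.4564%

32.4564%


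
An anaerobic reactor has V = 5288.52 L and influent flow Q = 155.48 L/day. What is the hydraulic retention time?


HRT = V / Q
= 5288.52 / 155.48
= 34.0141 days

34.0141 days


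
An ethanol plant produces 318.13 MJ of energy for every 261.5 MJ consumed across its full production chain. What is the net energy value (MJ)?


NEV = E_out - E_in
= 318.13 - 261.5
= 56.6300 MJ

56.6300 MJ


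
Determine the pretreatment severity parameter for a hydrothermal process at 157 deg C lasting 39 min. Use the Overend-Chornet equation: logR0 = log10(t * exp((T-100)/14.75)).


logR0 = log10(t * exp((T - 100) / 14.75))
= log10(39 * exp((157 - 100) / 14.75))
= 3.2694

3.2694


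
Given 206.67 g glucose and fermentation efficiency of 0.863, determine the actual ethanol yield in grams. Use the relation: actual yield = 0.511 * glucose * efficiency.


Actual ethanol: m = 0.511 * 206.67 * 0.863
m = 91.1400 g

91.1400 g


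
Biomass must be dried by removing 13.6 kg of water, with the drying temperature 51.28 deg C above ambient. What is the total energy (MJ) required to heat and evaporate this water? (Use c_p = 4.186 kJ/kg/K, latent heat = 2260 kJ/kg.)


E = m_water * (4.186 * dT + 2260) / 1000
= 13.6 * (4.186 * 51.28 + 2260) / 1000
= 33.6553 MJ

33.6553 MJ


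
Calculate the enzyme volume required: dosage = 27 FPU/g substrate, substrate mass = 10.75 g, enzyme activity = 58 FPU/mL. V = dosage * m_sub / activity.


V = dosage * m_sub / activity
V = 27 * 10.75 / 58
V = 5.0043 mL

5.0043 mL


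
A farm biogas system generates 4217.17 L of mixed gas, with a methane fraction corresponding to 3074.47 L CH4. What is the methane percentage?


CH4% = V_CH4 / V_total * 100
= 3074.47 / 4217.17 * 100
= 72.9036%

72.9036%


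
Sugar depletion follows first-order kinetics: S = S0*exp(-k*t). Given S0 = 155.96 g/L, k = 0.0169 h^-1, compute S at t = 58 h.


S = S0 * exp(-k * t)
S = 155.96 * exp(-0.0169 * 58)
S = 58.5218 g/L

58.5218 g/L


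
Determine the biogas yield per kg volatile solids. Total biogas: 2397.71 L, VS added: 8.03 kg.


Y = V / VS
= 2397.71 / 8.03
= 298.5940 L/kg VS

298.5940 L/kg VS


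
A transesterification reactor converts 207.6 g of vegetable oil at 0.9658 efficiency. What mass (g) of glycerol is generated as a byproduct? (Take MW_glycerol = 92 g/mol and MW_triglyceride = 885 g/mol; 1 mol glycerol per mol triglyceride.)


glycerol = oil * conv * (92/885)
= 207.6 * 0.9658 * 92 / 885
= 20.8429 g

20.8429 g


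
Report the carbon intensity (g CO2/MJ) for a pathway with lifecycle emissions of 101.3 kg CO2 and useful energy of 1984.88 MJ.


CI = CO2 * 1000 / E
= 101.3 * 1000 / 1984.88
= 51.0358 g CO2/MJ

51.0358 g CO2/MJ


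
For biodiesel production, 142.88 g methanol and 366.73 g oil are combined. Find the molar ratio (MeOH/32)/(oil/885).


Molar ratio = n_MeOH / n_oil = (MeOH/32) / (oil/885) = (MeOH * 885) / (32 * oil)
= (142.88 * 885) / (32 * 366.73)
= 10.7750

10.7750


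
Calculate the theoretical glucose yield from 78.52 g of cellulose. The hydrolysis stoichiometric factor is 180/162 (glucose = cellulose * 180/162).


glucose = cellulose * 180/162
= 78.52 * 180/162
= 87.2444 g

87.2444 g


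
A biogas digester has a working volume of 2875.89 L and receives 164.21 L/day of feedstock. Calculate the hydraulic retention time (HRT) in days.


HRT = V / Q
= 2875.89 / 164.21
= 17.5135 days

17.5135 days


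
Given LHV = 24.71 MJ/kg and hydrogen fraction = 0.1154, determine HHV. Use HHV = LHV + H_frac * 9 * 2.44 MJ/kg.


HHV = LHV + H_frac * 9 * 2.44
= 24.71 + 0.1154 * 9 * 2.44
= 27.2442 MJ/kg

27.2442 MJ/kg


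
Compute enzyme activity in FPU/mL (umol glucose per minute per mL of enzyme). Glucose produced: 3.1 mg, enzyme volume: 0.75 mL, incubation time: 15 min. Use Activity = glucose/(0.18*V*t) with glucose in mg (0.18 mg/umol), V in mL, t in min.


Activity = glucose_mg / (0.18 mg/umol * V_mL * t_min)
= 3.1 / (0.18 * 0.75 * 15)
= 1.5309 FPU/mL

1.5309 FPU/mL


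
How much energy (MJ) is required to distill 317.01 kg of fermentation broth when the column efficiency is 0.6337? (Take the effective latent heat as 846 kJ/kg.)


E = m * 846 / (eta * 1000)
= 317.01 * 846 / (0.6337 * 1000)
= 423.2136 MJ

423.2136 MJ


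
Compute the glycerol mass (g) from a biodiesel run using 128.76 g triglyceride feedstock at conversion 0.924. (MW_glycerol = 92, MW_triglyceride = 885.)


glycerol = oil * conv * (92/885)
= 128.76 * 0.924 * 92 / 885
= 12.3679 g

12.3679 g


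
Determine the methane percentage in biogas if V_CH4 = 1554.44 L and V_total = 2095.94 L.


CH4% = V_CH4 / V_total * 100
= 1554.44 / 2095.94 * 100
= 74.1643%

74.1643%


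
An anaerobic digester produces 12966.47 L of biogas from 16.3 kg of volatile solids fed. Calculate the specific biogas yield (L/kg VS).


Y = V / VS
= 12966.47 / 16.3
= 795.4890 L/kg VS

795.4890 L/kg VS


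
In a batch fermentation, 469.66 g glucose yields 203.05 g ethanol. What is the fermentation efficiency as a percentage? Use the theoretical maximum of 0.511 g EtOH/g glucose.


Fermentation efficiency = (actual / (0.511 * glucose)) * 100
= (203.05 / (0.511 * 469.66)) * 100
= 84.6055%

84.6055%


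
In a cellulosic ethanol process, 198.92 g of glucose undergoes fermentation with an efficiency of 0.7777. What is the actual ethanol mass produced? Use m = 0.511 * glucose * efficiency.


Actual ethanol: m = 0.511 * 198.92 * 0.7777
m = 79.0517 g

79.0517 g


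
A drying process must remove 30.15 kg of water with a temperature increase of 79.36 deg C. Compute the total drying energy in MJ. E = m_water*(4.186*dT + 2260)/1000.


E = m_water * (4.186 * dT + 2260) / 1000
= 30.15 * (4.186 * 79.36 + 2260) / 1000
= 78.1549 MJ

78.1549 MJ


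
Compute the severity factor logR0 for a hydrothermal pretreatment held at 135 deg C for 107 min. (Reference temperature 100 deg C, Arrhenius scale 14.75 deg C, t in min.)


logR0 = log10(t * exp((T - 100) / 14.75))
= log10(107 * exp((135 - 100) / 14.75))
= 3.0599

3.0599


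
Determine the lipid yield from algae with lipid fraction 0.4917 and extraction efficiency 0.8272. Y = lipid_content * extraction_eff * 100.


Y = lipid_content * extraction_eff * 100
= 0.4917 * 0.8272 * 100
= 40.6734%

40.6734%


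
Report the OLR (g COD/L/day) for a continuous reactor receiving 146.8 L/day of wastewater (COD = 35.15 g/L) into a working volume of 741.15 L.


OLR = Q * S / V
= 146.8 * 35.15 / 741.15
= 6.9622 g/L/day

6.9622 g/L/day


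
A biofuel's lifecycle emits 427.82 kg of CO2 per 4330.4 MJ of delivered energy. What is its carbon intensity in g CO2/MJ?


CI = CO2 * 1000 / E
= 427.82 * 1000 / 4330.4
= 98.7946 g CO2/MJ

98.7946 g CO2/MJ


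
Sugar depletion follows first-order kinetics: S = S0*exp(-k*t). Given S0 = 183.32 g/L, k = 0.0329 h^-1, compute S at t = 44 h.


S = S0 * exp(-k * t)
S = 183.32 * exp(-0.0329 * 44)
S = 43.1048 g/L

43.1048 g/L


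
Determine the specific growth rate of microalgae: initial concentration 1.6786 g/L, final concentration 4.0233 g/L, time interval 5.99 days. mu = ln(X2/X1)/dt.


mu = ln(X2/X1) / dt
= ln(4.0233/1.6786) / 5.99
= 0.1459 per day

0.1459 per day


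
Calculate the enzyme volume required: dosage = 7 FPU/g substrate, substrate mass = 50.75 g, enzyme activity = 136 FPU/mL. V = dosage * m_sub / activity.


V = dosage * m_sub / activity
V = 7 * 50.75 / 136
V = 2.6121 mL

2.6121 mL


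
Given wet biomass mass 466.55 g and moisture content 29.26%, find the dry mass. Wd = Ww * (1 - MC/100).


Wd = Ww * (1 - MC/100)
= 466.55 * (1 - 29.26/100)
= 330.0375 g

330.0375 g


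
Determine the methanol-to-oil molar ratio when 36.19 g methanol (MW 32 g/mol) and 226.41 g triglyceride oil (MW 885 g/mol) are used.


Molar ratio = n_MeOH / n_oil = (MeOH/32) / (oil/885) = (MeOH * 885) / (32 * oil)
= (36.19 * 885) / (32 * 226.41)
= 4.4207

4.4207


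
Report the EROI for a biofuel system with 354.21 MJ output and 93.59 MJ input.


EROI = E_out / E_in
= 354.21 / 93.59
= 3.7847

3.7847


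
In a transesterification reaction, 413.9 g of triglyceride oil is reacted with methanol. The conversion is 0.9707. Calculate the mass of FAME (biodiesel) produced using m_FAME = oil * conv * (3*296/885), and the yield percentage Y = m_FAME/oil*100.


m_FAME = oil * conv * (3 * 296 / 885) = oil * conv * (888/885)
= 413.9 * 0.9707 * 888 / 885
= 403.1347 g
Y = m_FAME / oil * 100 = conv * (888/885) * 100
= 0.9707 * 888 / 885 * 100
= 97.40%

403.1347 g FAME; Y = 97.40%


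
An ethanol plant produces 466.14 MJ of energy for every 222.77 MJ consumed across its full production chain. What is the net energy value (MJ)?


NEV = E_out - E_in
= 466.14 - 222.77
= 243.3700 MJ

243.3700 MJ


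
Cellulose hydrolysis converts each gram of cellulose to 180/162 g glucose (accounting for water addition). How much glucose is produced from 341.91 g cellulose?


glucose = cellulose * 180/162
= 341.91 * 180/162
= 379.9000 g

379.9000 g


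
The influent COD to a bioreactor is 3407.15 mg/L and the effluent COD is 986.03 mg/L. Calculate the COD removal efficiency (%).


eta = (COD_in - COD_out) / COD_in * 100
= (3407.15 - 986.03) / 3407.15 * 100
= 71.0600%

71.0600%


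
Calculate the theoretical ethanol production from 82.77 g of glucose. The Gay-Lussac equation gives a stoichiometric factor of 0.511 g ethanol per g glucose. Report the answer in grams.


Theoretical ethanol yield: m_EtOH = 0.511 * m_glucose
m_EtOH = 0.511 * 82.77 = 42.2955 g

42.2955 g


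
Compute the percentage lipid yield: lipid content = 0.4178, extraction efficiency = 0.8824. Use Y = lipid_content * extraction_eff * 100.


Y = lipid_content * extraction_eff * 100
= 0.4178 * 0.8824 * 100
= 36.8667%

36.8667%


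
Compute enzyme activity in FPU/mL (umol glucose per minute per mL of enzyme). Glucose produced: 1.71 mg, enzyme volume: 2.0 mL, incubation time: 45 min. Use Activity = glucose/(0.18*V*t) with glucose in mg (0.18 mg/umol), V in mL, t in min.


Activity = glucose_mg / (0.18 mg/umol * V_mL * t_min)
= 1.71 / (0.18 * 2.0 * 45)
= 0.1056 FPU/mL

0.1056 FPU/mL


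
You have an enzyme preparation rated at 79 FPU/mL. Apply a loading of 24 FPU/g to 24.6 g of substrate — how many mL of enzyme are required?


V = dosage * m_sub / activity
V = 24 * 24.6 / 79
V = 7.4734 mL

7.4734 mL


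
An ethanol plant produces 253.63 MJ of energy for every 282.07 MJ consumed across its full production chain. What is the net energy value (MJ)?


NEV = E_out - E_in
= 253.63 - 282.07
= -28.4400 MJ

-28.4400 MJ
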